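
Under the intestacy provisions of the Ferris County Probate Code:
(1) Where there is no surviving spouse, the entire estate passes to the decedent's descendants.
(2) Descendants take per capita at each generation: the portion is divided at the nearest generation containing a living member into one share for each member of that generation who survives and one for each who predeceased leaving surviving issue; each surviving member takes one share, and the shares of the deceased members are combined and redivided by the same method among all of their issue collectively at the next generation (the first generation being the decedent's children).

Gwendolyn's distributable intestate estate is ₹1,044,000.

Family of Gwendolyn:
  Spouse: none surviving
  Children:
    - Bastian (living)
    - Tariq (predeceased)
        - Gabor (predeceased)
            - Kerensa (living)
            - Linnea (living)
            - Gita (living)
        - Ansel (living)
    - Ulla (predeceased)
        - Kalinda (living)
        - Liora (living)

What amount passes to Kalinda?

The entire ₹1,044,000 passes to the descendants.
That amount (₹1,044,000) is divided at the children's generation into 3 shares of ₹348,000. Bastian takes ₹348,000. The 2 shares of the deceased (Tariq and Ulla) are combined into a pool of ₹696,000.
That pool (₹696,000) is divided at the grandchildren's generation into 4 shares of ₹174,000. Ansel, Kalinda, and Liora each take ₹174,000. The remaining share for the deceased Gabor (₹174,000) is carried to the next generation.
That pool (₹174,000) is divided at the great-grandchildren's generation equally among Kerensa, Linnea, and Gita: ₹58,000 each.

Kalinda receives ₹174,000.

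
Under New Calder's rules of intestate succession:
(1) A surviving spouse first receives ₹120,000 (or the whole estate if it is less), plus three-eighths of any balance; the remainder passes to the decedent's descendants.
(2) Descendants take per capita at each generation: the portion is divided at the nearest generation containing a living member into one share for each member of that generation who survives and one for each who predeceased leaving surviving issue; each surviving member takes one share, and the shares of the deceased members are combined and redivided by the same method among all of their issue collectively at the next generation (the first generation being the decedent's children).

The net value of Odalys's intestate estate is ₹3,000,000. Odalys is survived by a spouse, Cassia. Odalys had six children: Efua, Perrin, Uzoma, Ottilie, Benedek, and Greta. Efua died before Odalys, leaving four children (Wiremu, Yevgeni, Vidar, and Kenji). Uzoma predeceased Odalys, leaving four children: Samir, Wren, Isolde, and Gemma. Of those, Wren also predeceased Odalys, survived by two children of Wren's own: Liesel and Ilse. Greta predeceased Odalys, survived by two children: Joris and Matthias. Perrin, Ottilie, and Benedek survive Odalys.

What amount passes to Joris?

Joris receives ₹90,000.

Cassia first takes ₹120,000, leaving a balance of ₹2,880,000. Cassia then takes three-eighths of the balance (₹1,080,000), for a total of ₹1,200,000. The remaining ₹1,800,000 passes to the descendants.
The descendants' portion (₹1,800,000) is divided at the children's generation into 6 shares of ₹300,000. Perrin, Ottilie, and Benedek each take ₹300,000. The 3 shares of the deceased (Efua, Uzoma, and Greta) are combined into a pool of ₹900,000.
That pool (₹900,000) is divided at the grandchildren's generation into 10 shares of ₹90,000. Wiremu, Yevgeni, Vidar, Kenji, Samir, Isolde, Gemma, Joris, and Matthias each take ₹90,000. The remaining share for the deceased Wren (₹90,000) is carried to the next generation.
That pool (₹90,000) is divided at the great-grandchildren's generation equally among Liesel and Ilse: ₹45,000 each.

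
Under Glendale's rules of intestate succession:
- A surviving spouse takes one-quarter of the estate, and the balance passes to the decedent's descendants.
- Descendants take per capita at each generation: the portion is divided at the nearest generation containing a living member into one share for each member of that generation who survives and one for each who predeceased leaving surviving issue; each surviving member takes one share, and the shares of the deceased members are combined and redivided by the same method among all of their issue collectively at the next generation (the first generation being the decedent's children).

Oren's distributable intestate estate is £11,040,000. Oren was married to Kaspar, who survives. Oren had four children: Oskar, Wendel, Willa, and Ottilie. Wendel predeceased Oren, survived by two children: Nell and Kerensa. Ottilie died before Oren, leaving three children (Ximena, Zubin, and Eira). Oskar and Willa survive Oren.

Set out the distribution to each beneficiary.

Kaspar: £2,760,000; Oskar: £2,070,000; Nell: £828,000; Kerensa: £828,000; Willa: £2,070,000; Ximena: £828,000; Zubin: £828,000; Eira: £828,000

Kaspar takes one-quarter of £11,040,000 = £2,760,000. The remaining £8,280,000 passes to the descendants.
The descendants' portion (£8,280,000) is divided at the children's generation into 4 shares of £2,070,000. Oskar and Willa each take £2,070,000. The 2 shares of the deceased (Wendel and Ottilie) are combined into a pool of £4,140,000.
That pool (£4,140,000) is divided at the grandchildren's generation equally among Nell, Kerensa, Ximena, Zubin, and Eira: £828,000 each.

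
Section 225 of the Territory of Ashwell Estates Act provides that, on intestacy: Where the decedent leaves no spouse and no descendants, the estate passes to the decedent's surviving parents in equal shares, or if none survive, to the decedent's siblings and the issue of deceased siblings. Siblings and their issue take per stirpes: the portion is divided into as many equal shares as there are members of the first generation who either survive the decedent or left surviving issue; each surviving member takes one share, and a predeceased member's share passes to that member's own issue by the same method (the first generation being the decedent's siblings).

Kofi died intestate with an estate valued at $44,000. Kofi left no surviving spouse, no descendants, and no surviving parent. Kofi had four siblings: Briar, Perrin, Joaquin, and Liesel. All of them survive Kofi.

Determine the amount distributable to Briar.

The entire $44,000 passes to the siblings and their issue.
That amount ($44,000) is divided into 4 shares of $11,000: Briar, Perrin, Joaquin, and Liesel each take $11,000.

Briar receives $11,000.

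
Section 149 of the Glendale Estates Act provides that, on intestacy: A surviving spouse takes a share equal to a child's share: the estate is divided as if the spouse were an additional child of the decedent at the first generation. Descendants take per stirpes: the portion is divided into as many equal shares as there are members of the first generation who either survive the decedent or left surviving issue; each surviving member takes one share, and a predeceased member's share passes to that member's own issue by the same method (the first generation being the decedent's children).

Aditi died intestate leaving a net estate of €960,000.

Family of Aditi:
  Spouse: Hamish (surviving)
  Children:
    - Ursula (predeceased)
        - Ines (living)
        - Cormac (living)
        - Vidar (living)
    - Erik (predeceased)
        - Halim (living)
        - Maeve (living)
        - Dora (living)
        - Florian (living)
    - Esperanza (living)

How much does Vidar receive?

Vidar receives €80,000.

The spouse counts as an additional share at the children's level, so there are 4 primary shares of €240,000. Hamish takes one such share (€240,000).
The children's combined portion (€720,000) is divided into 3 shares of €240,000: Esperanza takes €240,000; Ursula's €240,000 share passes to Ursula's issue; Erik's €240,000 share passes to Erik's issue.
Ursula's share (€240,000) is divided into 3 shares of €80,000: Ines, Cormac, and Vidar each take €80,000.
Erik's share (€240,000) is divided into 4 shares of €60,000: Halim, Maeve, Dora, and Florian each take €60,000.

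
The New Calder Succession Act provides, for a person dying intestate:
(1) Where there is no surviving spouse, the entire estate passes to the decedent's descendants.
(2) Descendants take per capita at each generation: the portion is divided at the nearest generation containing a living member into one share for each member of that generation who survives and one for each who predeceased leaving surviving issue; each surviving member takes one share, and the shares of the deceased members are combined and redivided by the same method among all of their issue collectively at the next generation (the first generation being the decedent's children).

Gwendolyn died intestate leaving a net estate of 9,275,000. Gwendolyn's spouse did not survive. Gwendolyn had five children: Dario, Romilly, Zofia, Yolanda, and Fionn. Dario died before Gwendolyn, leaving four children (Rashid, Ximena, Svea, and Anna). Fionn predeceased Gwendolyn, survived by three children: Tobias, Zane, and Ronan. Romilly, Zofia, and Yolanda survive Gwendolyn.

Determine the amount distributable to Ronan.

Ronan receives 530,000.

The entire 9,275,000 passes to the descendants.
That amount (9,275,000) is divided at the children's generation into 5 shares of 1,855,000. Romilly, Zofia, and Yolanda each take 1,855,000. The 2 shares of the deceased (Dario and Fionn) are combined into a pool of 3,710,000.
That pool (3,710,000) is divided at the grandchildren's generation equally among Rashid, Ximena, Svea, Anna, Tobias, Zane, and Ronan: 530,000 each.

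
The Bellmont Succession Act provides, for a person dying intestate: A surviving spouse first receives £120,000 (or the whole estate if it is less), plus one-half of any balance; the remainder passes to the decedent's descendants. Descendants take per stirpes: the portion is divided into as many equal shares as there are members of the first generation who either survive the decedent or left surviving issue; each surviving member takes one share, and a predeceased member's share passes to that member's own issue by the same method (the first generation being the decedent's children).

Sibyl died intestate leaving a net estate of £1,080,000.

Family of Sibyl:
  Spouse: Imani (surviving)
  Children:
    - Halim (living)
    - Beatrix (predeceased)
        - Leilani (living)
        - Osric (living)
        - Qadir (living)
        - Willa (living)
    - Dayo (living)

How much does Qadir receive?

Qadir receives £40,000.

Imani first takes £120,000, leaving a balance of £960,000. Imani then takes one-half of the balance (£480,000), for a total of £600,000. The remaining £480,000 passes to the descendants.
The descendants' portion (£480,000) is divided into 3 shares of £160,000: Halim and Dayo each take £160,000; Beatrix's £160,000 share passes to Beatrix's issue.
Beatrix's share (£160,000) is divided into 4 shares of £40,000: Leilani, Osric, Qadir, and Willa each take £40,000.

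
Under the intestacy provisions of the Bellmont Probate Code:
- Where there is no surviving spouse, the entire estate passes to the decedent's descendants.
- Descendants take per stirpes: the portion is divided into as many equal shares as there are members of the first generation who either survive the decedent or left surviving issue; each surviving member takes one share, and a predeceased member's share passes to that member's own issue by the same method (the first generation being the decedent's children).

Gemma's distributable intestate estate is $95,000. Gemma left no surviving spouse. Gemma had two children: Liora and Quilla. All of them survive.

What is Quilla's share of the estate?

Quilla receives $47,500.

The entire $95,000 passes to the descendants.
That amount ($95,000) is divided into 2 shares of $47,500: Liora and Quilla each take $47,500.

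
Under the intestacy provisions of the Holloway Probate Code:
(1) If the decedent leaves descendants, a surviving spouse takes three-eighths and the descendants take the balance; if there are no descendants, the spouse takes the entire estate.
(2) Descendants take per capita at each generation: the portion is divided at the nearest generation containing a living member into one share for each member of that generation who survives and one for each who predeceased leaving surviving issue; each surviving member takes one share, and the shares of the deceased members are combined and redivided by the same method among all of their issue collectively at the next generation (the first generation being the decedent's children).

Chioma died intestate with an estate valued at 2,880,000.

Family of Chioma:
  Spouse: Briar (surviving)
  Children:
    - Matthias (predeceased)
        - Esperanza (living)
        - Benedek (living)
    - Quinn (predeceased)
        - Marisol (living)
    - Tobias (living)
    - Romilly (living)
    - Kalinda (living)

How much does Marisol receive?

Briar takes three-eighths of 2,880,000 = 1,080,000. The remaining 1,800,000 passes to the descendants.
The descendants' portion (1,800,000) is divided at the children's generation into 5 shares of 360,000. Tobias, Romilly, and Kalinda each take 360,000. The 2 shares of the deceased (Matthias and Quinn) are combined into a pool of 720,000.
That pool (720,000) is divided at the grandchildren's generation equally among Esperanza, Benedek, and Marisol: 240,000 each.

Marisol receives 240,000.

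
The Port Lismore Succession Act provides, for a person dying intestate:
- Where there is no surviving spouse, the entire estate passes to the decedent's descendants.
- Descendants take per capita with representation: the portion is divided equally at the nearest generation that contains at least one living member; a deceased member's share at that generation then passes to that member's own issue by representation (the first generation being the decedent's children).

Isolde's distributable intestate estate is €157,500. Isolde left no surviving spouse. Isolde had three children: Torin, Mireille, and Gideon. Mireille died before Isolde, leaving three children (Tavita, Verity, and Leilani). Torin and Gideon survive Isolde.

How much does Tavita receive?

Tavita receives €17,500.

The entire €157,500 passes to the descendants.
That amount (€157,500) is divided into 3 shares of €52,500: Torin and Gideon each take €52,500; Mireille's €52,500 share passes to Mireille's issue.
Mireille's share (€52,500) is divided into 3 shares of €17,500: Tavita, Verity, and Leilani each take €17,500.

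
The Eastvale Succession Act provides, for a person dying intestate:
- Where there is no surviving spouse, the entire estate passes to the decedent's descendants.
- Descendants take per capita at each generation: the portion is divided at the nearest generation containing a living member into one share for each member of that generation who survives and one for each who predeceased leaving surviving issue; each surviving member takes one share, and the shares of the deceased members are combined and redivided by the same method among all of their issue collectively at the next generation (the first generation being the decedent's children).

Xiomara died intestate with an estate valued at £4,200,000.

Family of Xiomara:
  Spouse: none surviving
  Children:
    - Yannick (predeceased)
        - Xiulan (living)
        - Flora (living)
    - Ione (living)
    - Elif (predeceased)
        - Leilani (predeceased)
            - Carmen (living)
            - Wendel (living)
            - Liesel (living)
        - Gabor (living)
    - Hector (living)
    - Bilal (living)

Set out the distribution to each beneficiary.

The entire £4,200,000 passes to the descendants.
That amount (£4,200,000) is divided at the children's generation into 5 shares of £840,000. Ione, Hector, and Bilal each take £840,000. The 2 shares of the deceased (Yannick and Elif) are combined into a pool of £1,680,000.
That pool (£1,680,000) is divided at the grandchildren's generation into 4 shares of £420,000. Xiulan, Flora, and Gabor each take £420,000. The remaining share for the deceased Leilani (£420,000) is carried to the next generation.
That pool (£420,000) is divided at the great-grandchildren's generation equally among Carmen, Wendel, and Liesel: £140,000 each.

Xiulan: £420,000; Flora: £420,000; Ione: £840,000; Carmen: £140,000; Wendel: £140,000; Liesel: £140,000; Gabor: £420,000; Hector: £840,000; Bilal: £840,000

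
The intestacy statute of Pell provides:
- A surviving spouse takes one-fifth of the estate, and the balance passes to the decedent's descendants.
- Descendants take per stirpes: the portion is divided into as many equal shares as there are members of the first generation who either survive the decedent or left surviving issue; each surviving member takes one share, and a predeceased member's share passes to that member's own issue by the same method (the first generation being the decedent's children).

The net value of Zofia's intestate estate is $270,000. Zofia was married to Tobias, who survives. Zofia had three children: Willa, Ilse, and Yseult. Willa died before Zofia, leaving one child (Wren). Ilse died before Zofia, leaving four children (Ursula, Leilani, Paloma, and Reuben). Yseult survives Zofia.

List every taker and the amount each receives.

Tobias takes one-fifth of $270,000 = $54,000. The remaining $216,000 passes to the descendants.
The descendants' portion ($216,000) is divided into 3 shares of $72,000: Yseult takes $72,000; Willa's $72,000 share passes to Willa's issue; Ilse's $72,000 share passes to Ilse's issue.
Willa's share ($72,000) passes entirely to Wren.
Ilse's share ($72,000) is divided into 4 shares of $18,000: Ursula, Leilani, Paloma, and Reuben each take $18,000.

Tobias: $54,000; Wren: $72,000; Ursula: $18,000; Leilani: $18,000; Paloma: $18,000; Reuben: $18,000; Yseult: $72,000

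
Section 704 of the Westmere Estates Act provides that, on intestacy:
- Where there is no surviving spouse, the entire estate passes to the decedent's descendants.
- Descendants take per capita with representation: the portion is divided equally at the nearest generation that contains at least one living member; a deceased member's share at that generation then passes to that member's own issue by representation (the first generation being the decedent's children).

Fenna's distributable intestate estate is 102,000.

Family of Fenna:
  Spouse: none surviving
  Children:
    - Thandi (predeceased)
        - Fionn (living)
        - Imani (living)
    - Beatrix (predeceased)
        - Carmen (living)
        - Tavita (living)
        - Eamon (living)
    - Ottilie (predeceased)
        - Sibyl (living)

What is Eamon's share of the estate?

Eamon receives 17,000.

The entire 102,000 passes to the descendants.
No child survives, so the initial division is made at the grandchildren's generation.
That amount (102,000) is divided into 6 shares of 17,000: Fionn, Imani, Carmen, Tavita, Eamon, and Sibyl each take 17,000.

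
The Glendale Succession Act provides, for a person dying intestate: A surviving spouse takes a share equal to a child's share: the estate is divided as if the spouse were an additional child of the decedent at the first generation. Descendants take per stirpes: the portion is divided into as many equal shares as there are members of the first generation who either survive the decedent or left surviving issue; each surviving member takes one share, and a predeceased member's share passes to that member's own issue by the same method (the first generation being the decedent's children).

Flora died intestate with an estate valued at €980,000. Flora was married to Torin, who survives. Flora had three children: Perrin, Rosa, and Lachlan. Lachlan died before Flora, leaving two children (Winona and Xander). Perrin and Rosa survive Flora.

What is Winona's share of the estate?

Winona receives €122,500.

The spouse counts as an additional share at the children's level, so there are 4 primary shares of €245,000. Torin takes one such share (€245,000).
The children's combined portion (€735,000) is divided into 3 shares of €245,000: Perrin and Rosa each take €245,000; Lachlan's €245,000 share passes to Lachlan's issue.
Lachlan's share (€245,000) is divided into 2 shares of €122,500: Winona and Xander each take €122,500.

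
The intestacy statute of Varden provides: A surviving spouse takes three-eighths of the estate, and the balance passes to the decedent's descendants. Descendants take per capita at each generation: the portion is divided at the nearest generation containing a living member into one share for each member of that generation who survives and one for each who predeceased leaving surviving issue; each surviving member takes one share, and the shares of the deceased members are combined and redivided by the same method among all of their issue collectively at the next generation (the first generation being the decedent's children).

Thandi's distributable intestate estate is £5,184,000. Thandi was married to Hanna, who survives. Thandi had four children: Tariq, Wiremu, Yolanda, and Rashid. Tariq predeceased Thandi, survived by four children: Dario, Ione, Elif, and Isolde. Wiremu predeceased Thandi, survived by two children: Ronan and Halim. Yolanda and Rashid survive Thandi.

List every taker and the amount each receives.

Hanna takes three-eighths of £5,184,000 = £1,944,000. The remaining £3,240,000 passes to the descendants.
The descendants' portion (£3,240,000) is divided at the children's generation into 4 shares of £810,000. Yolanda and Rashid each take £810,000. The 2 shares of the deceased (Tariq and Wiremu) are combined into a pool of £1,620,000.
That pool (£1,620,000) is divided at the grandchildren's generation equally among Dario, Ione, Elif, Isolde, Ronan, and Halim: £270,000 each.

Hanna: £1,944,000; Dario: £270,000; Ione: £270,000; Elif: £270,000; Isolde: £270,000; Ronan: £270,000; Halim: £270,000; Yolanda: £810,000; Rashid: £810,000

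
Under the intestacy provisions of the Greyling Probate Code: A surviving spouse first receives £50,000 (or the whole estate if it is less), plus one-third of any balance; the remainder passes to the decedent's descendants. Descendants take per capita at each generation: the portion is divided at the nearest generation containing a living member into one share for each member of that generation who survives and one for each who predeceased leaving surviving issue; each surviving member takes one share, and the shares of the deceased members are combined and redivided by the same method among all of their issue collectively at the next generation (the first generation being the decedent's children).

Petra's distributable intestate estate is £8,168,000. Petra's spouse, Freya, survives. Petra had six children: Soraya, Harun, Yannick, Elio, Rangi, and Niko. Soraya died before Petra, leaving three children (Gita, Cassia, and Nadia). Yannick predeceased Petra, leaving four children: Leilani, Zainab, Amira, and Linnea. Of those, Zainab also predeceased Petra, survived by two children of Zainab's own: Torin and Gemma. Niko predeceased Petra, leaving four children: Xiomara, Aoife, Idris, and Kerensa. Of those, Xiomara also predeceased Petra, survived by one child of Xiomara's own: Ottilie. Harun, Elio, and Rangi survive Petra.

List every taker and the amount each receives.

Freya first takes £50,000, leaving a balance of £8,118,000. Freya then takes one-third of the balance (£2,706,000), for a total of £2,756,000. The remaining £5,412,000 passes to the descendants.
The descendants' portion (£5,412,000) is divided at the children's generation into 6 shares of £902,000. Harun, Elio, and Rangi each take £902,000. The 3 shares of the deceased (Soraya, Yannick, and Niko) are combined into a pool of £2,706,000.
That pool (£2,706,000) is divided at the grandchildren's generation into 11 shares of £246,000. Gita, Cassia, Nadia, Leilani, Amira, Linnea, Aoife, Idris, and Kerensa each take £246,000. The 2 shares of the deceased (Zainab and Xiomara) are combined into a pool of £492,000.
That pool (£492,000) is divided at the great-grandchildren's generation equally among Torin, Gemma, and Ottilie: £164,000 each.

Freya: £2,756,000; Gita: £246,000; Cassia: £246,000; Nadia: £246,000; Harun: £902,000; Leilani: £246,000; Torin: £164,000; Gemma: £164,000; Amira: £246,000; Linnea: £246,000; Elio: £902,000; Rangi: £902,000; Ottilie: £164,000; Aoife: £246,000; Idris: £246,000; Kerensa: £246,000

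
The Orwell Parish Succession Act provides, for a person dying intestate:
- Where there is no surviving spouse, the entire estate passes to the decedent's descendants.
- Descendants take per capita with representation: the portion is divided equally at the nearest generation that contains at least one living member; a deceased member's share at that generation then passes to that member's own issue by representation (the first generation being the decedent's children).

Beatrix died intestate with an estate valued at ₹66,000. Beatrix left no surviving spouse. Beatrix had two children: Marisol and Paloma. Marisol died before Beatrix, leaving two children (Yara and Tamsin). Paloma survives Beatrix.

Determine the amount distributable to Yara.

The entire ₹66,000 passes to the descendants.
That amount (₹66,000) is divided into 2 shares of ₹33,000: Paloma takes ₹33,000; Marisol's ₹33,000 share passes to Marisol's issue.
Marisol's share (₹33,000) is divided into 2 shares of ₹16,500: Yara and Tamsin each take ₹16,500.

Yara receives ₹16,500.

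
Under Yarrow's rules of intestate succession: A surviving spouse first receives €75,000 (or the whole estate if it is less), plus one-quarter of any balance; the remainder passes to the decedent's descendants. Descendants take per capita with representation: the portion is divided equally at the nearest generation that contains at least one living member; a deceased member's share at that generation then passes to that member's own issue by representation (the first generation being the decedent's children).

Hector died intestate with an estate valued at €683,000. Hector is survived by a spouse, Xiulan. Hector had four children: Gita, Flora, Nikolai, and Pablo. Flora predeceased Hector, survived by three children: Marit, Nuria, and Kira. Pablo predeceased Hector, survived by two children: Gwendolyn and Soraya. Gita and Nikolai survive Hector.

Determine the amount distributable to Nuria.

Nuria receives €38,000.

Xiulan first takes €75,000, leaving a balance of €608,000. Xiulan then takes one-quarter of the balance (€152,000), for a total of €227,000. The remaining €456,000 passes to the descendants.
The descendants' portion (€456,000) is divided into 4 shares of €114,000: Gita and Nikolai each take €114,000; Flora's €114,000 share passes to Flora's issue; Pablo's €114,000 share passes to Pablo's issue.
Flora's share (€114,000) is divided into 3 shares of €38,000: Marit, Nuria, and Kira each take €38,000.
Pablo's share (€114,000) is divided into 2 shares of €57,000: Gwendolyn and Soraya each take €57,000.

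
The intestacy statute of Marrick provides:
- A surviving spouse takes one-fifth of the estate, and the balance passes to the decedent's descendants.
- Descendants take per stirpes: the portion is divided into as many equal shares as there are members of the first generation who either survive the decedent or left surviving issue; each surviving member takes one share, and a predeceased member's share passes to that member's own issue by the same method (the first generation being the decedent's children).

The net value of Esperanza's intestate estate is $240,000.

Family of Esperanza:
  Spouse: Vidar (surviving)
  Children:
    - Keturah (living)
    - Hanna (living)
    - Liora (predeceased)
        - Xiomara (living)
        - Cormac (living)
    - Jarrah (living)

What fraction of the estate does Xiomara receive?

Vidar takes one-fifth of $240,000 = $48,000. The remaining $192,000 passes to the descendants.
The descendants' portion ($192,000) is divided into 4 shares of $48,000: Keturah, Hanna, and Jarrah each take $48,000; Liora's $48,000 share passes to Liora's issue.
Liora's share ($48,000) is divided into 2 shares of $24,000: Xiomara and Cormac each take $24,000.

Xiomara receives 1/10 of the estate.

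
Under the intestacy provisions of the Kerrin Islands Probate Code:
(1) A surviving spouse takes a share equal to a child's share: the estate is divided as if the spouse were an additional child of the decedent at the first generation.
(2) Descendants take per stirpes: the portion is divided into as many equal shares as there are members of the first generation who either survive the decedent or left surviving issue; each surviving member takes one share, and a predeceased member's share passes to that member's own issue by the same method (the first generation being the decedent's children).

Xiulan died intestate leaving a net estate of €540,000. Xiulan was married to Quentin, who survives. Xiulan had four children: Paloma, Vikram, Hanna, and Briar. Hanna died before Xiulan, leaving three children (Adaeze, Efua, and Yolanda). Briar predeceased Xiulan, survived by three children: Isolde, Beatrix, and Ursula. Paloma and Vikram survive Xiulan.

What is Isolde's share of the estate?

Isolde receives €36,000.

The spouse counts as an additional share at the children's level, so there are 5 primary shares of €108,000. Quentin takes one such share (€108,000).
The children's combined portion (€432,000) is divided into 4 shares of €108,000: Paloma and Vikram each take €108,000; Hanna's €108,000 share passes to Hanna's issue; Briar's €108,000 share passes to Briar's issue.
Hanna's share (€108,000) is divided into 3 shares of €36,000: Adaeze, Efua, and Yolanda each take €36,000.
Briar's share (€108,000) is divided into 3 shares of €36,000: Isolde, Beatrix, and Ursula each take €36,000.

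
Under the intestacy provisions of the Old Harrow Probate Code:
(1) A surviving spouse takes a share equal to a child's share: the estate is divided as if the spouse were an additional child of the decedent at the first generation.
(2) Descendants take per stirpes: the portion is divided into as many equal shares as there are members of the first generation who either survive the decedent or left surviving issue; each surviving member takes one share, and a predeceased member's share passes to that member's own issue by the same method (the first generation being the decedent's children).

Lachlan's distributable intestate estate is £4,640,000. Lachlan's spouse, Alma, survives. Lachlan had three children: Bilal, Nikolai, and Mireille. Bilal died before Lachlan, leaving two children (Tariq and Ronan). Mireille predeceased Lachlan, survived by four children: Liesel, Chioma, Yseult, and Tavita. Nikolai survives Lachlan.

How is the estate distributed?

The spouse counts as an additional share at the children's level, so there are 4 primary shares of £1,160,000. Alma takes one such share (£1,160,000).
The children's combined portion (£3,480,000) is divided into 3 shares of £1,160,000: Nikolai takes £1,160,000; Bilal's £1,160,000 share passes to Bilal's issue; Mireille's £1,160,000 share passes to Mireille's issue.
Bilal's share (£1,160,000) is divided into 2 shares of £580,000: Tariq and Ronan each take £580,000.
Mireille's share (£1,160,000) is divided into 4 shares of £290,000: Liesel, Chioma, Yseult, and Tavita each take £290,000.

Alma: £1,160,000; Tariq: £580,000; Ronan: £580,000; Nikolai: £1,160,000; Liesel: £290,000; Chioma: £290,000; Yseult: £290,000; Tavita: £290,000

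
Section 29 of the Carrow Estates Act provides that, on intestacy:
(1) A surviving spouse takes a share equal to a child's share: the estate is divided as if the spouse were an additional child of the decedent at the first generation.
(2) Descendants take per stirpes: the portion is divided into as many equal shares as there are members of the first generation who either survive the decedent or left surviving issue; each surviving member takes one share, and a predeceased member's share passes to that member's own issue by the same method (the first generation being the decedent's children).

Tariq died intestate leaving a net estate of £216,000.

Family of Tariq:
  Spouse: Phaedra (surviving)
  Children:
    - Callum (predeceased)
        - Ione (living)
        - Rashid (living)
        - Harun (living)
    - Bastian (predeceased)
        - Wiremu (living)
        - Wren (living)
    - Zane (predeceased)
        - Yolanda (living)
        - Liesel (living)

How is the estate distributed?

Phaedra: £54,000; Ione: £18,000; Rashid: £18,000; Harun: £18,000; Wiremu: £27,000; Wren: £27,000; Yolanda: £27,000; Liesel: £27,000

The spouse counts as an additional share at the children's level, so there are 4 primary shares of £54,000. Phaedra takes one such share (£54,000).
The children's combined portion (£162,000) is divided into 3 shares of £54,000: Callum's £54,000 share passes to Callum's issue; Bastian's £54,000 share passes to Bastian's issue; Zane's £54,000 share passes to Zane's issue.
Callum's share (£54,000) is divided into 3 shares of £18,000: Ione, Rashid, and Harun each take £18,000.
Bastian's share (£54,000) is divided into 2 shares of £27,000: Wiremu and Wren each take £27,000.
Zane's share (£54,000) is divided into 2 shares of £27,000: Yolanda and Liesel each take £27,000.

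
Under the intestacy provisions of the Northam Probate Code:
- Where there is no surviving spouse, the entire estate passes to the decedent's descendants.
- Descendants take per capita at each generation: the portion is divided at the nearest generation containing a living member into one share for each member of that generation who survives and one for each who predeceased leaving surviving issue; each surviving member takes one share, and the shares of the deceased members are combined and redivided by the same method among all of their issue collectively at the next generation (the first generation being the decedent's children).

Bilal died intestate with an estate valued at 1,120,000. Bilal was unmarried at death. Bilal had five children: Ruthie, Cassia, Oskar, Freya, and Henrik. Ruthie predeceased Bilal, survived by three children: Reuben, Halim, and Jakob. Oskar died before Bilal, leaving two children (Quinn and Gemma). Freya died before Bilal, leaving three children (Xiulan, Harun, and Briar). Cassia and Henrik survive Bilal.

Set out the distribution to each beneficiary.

The entire 1,120,000 passes to the descendants.
That amount (1,120,000) is divided at the children's generation into 5 shares of 224,000. Cassia and Henrik each take 224,000. The 3 shares of the deceased (Ruthie, Oskar, and Freya) are combined into a pool of 672,000.
That pool (672,000) is divided at the grandchildren's generation equally among Reuben, Halim, Jakob, Quinn, Gemma, Xiulan, Harun, and Briar: 84,000 each.

Reuben: 84,000; Halim: 84,000; Jakob: 84,000; Cassia: 224,000; Quinn: 84,000; Gemma: 84,000; Xiulan: 84,000; Harun: 84,000; Briar: 84,000; Henrik: 224,000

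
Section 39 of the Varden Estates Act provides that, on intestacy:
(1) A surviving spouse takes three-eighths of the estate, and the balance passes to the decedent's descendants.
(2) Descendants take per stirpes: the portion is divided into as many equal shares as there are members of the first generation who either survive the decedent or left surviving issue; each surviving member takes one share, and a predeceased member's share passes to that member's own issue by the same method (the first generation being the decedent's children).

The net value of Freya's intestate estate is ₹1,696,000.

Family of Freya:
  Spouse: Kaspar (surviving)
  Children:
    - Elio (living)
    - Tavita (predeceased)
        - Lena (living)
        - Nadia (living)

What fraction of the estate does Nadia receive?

Nadia receives 5/32 of the estate.

Kaspar takes three-eighths of ₹1,696,000 = ₹636,000. The remaining ₹1,060,000 passes to the descendants.
The descendants' portion (₹1,060,000) is divided into 2 shares of ₹530,000: Elio takes ₹530,000; Tavita's ₹530,000 share passes to Tavita's issue.
Tavita's share (₹530,000) is divided into 2 shares of ₹265,000: Lena and Nadia each take ₹265,000.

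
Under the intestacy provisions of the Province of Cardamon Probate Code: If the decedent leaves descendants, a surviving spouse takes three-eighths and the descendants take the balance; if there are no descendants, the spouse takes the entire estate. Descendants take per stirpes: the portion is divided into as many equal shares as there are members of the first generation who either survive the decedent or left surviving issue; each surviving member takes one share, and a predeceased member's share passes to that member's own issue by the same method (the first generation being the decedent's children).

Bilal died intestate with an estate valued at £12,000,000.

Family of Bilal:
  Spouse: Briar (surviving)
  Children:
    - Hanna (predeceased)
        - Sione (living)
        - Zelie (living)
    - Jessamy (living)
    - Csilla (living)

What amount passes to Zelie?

Briar takes three-eighths of £12,000,000 = £4,500,000. The remaining £7,500,000 passes to the descendants.
The descendants' portion (£7,500,000) is divided into 3 shares of £2,500,000: Jessamy and Csilla each take £2,500,000; Hanna's £2,500,000 share passes to Hanna's issue.
Hanna's share (£2,500,000) is divided into 2 shares of £1,250,000: Sione and Zelie each take £1,250,000.

Zelie receives £1,250,000.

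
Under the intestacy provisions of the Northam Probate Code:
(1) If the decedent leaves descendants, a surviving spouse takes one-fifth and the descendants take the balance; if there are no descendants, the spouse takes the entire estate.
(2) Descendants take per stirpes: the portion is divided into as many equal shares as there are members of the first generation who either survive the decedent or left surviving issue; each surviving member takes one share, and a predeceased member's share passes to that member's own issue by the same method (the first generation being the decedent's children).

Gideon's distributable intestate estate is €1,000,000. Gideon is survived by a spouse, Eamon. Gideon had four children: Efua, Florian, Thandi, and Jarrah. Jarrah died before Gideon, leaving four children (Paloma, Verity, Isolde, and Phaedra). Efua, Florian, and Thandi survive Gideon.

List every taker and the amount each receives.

Eamon: €200,000; Efua: €200,000; Florian: €200,000; Thandi: €200,000; Paloma: €50,000; Verity: €50,000; Isolde: €50,000; Phaedra: €50,000

Eamon takes one-fifth of €1,000,000 = €200,000. The remaining €800,000 passes to the descendants.
The descendants' portion (€800,000) is divided into 4 shares of €200,000: Efua, Florian, and Thandi each take €200,000; Jarrah's €200,000 share passes to Jarrah's issue.
Jarrah's share (€200,000) is divided into 4 shares of €50,000: Paloma, Verity, Isolde, and Phaedra each take €50,000.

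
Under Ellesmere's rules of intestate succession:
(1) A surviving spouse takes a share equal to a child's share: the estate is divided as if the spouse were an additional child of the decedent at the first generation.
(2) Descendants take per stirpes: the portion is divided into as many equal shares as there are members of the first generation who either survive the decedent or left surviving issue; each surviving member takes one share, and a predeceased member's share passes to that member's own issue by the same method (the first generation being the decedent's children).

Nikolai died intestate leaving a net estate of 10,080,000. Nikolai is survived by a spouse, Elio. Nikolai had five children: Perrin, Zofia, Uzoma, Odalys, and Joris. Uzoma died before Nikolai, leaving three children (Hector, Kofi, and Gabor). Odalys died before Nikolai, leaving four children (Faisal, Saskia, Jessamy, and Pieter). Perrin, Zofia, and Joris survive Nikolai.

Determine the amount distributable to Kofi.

Kofi receives 560,000.

The spouse counts as an additional share at the children's level, so there are 6 primary shares of 1,680,000. Elio takes one such share (1,680,000).
The children's combined portion (8,400,000) is divided into 5 shares of 1,680,000: Perrin, Zofia, and Joris each take 1,680,000; Uzoma's 1,680,000 share passes to Uzoma's issue; Odalys's 1,680,000 share passes to Odalys's issue.
Uzoma's share (1,680,000) is divided into 3 shares of 560,000: Hector, Kofi, and Gabor each take 560,000.
Odalys's share (1,680,000) is divided into 4 shares of 420,000: Faisal, Saskia, Jessamy, and Pieter each take 420,000.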